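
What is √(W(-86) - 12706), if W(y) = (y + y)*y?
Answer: √2086 ≈ 45.673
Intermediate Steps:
W(y) = 2*y² (W(y) = (2*y)*y = 2*y²)
√(W(-86) - 12706) = √(2*(-86)² - 12706) = √(2*7396 - 12706) = √(14792 - 12706) = √2086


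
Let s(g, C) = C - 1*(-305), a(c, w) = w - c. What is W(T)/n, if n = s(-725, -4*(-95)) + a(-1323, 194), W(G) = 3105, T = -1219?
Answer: 1035/734 ≈ 1.4101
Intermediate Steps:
s(g, C) = 305 + C (s(g, C) = C + 305 = 305 + C)
n = 2202 (n = (305 - 4*(-95)) + (194 - 1*(-1323)) = (305 + 380) + (194 + 1323) = 685 + 1517 = 2202)
W(T)/n = 3105/2202 = 3105*(1/2202) = 1035/734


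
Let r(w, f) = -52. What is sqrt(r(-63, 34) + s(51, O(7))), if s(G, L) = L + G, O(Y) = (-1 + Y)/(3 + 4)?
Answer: I*sqrt(7)/7 ≈ 0.37796*I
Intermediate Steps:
O(Y) = -1/7 + Y/7 (O(Y) = (-1 + Y)/7 = (-1 + Y)*(1/7) = -1/7 + Y/7)
s(G, L) = G + L
sqrt(r(-63, 34) + s(51, O(7))) = sqrt(-52 + (51 + (-1/7 + (1/7)*7))) = sqrt(-52 + (51 + (-1/7 + 1))) = sqrt(-52 + (51 + 6/7)) = sqrt(-52 + 363/7) = sqrt(-1/7) = I*sqrt(7)/7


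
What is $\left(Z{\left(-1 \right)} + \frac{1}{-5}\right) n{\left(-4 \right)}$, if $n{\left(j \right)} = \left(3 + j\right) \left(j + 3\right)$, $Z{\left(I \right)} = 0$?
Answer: $- \frac{1}{5} \approx -0.2$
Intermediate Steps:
$n{\left(j \right)} = \left(3 + j\right)^{2}$ ($n{\left(j \right)} = \left(3 + j\right) \left(3 + j\right) = \left(3 + j\right)^{2}$)
$\left(Z{\left(-1 \right)} + \frac{1}{-5}\right) n{\left(-4 \right)} = \left(0 + \frac{1}{-5}\right) \left(3 - 4\right)^{2} = \left(0 - \frac{1}{5}\right) \left(-1\right)^{2} = \left(- \frac{1}{5}\right) 1 = - \frac{1}{5}$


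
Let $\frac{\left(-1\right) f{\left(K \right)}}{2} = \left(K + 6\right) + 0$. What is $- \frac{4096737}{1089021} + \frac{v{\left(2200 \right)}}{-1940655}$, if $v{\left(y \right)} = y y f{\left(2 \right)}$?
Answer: $\frac{5092228873151}{140894269917} \approx 36.142$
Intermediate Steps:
$f{\left(K \right)} = -12 - 2 K$ ($f{\left(K \right)} = - 2 \left(\left(K + 6\right) + 0\right) = - 2 \left(\left(6 + K\right) + 0\right) = - 2 \left(6 + K\right) = -12 - 2 K$)
$v{\left(y \right)} = - 16 y^{2}$ ($v{\left(y \right)} = y y \left(-12 - 4\right) = y^{2} \left(-12 - 4\right) = y^{2} \left(-16\right) = - 16 y^{2}$)
$- \frac{4096737}{1089021} + \frac{v{\left(2200 \right)}}{-1940655} = - \frac{4096737}{1089021} + \frac{\left(-16\right) 2200^{2}}{-1940655} = \left(-4096737\right) \frac{1}{1089021} + \left(-16\right) 4840000 \left(- \frac{1}{1940655}\right) = - \frac{1365579}{363007} - - \frac{15488000}{388131} = - \frac{1365579}{363007} + \frac{15488000}{388131} = \frac{5092228873151}{140894269917}$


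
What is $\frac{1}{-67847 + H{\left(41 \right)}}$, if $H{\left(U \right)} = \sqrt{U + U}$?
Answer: $- \frac{67847}{4603215327} - \frac{\sqrt{82}}{4603215327} \approx -1.4741 \cdot 10^{-5}$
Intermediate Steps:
$H{\left(U \right)} = \sqrt{2} \sqrt{U}$ ($H{\left(U \right)} = \sqrt{2 U} = \sqrt{2} \sqrt{U}$)
$\frac{1}{-67847 + H{\left(41 \right)}} = \frac{1}{-67847 + \sqrt{2} \sqrt{41}} = \frac{1}{-67847 + \sqrt{82}}$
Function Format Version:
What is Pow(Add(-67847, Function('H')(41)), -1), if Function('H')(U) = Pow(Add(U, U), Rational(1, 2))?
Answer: Add(Rational(-67847, 4603215327), Mul(Rational(-1, 4603215327), Pow(82, Rational(1, 2)))) ≈ -1.4741e-5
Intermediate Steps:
Function('H')(U) = Mul(Pow(2, Rational(1, 2)), Pow(U, Rational(1, 2))) (Function('H')(U) = Pow(Mul(2, U), Rational(1, 2)) = Mul(Pow(2, Rational(1, 2)), Pow(U, Rational(1, 2))))
Pow(Add(-67847, Function('H')(41)), -1) = Pow(Add(-67847, Mul(Pow(2, Rational(1, 2)), Pow(41, Rational(1, 2)))), -1) = Pow(Add(-67847, Pow(82, Rational(1, 2))), -1)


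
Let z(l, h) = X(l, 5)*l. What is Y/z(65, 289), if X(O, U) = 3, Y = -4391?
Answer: -4391/195 ≈ -22.518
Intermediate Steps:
z(l, h) = 3*l
Y/z(65, 289) = -4391/(3*65) = -4391/195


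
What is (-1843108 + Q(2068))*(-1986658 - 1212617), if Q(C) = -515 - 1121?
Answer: 5901843360600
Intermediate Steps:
Q(C) = -1636
(-1843108 + Q(2068))*(-1986658 - 1212617) = (-1843108 - 1636)*(-1986658 - 1212617) = -1844744*(-3199275) = 5901843360600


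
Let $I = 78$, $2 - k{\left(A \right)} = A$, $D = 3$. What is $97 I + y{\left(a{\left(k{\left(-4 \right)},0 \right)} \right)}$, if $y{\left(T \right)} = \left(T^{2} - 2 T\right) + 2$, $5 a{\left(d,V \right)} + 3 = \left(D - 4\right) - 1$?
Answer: $7571$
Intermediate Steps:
$k{\left(A \right)} = 2 - A$
$a{\left(d,V \right)} = -1$ ($a{\left(d,V \right)} = - \frac{3}{5} + \frac{\left(3 - 4\right) - 1}{5} = - \frac{3}{5} + \frac{-1 - 1}{5} = - \frac{3}{5} + \frac{1}{5} \left(-2\right) = - \frac{3}{5} - \frac{2}{5} = -1$)
$y{\left(T \right)} = 2 + T^{2} - 2 T$
$97 I + y{\left(a{\left(k{\left(-4 \right)},0 \right)} \right)} = 97 \cdot 78 + \left(2 + \left(-1\right)^{2} - -2\right) = 7566 + \left(2 + 1 + 2\right) = 7566 + 5 = 7571$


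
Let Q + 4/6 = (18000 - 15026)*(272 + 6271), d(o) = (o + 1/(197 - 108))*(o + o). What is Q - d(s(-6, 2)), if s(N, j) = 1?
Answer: 5195520776/267 ≈ 1.9459e+7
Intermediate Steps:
d(o) = 2*o*(1/89 + o) (d(o) = (o + 1/89)*(2*o) = (1/89 + o)*(2*o) = 2*o*(1/89 + o))
Q = 58376644/3 (Q = -2/3 + (18000 - 15026)*(272 + 6271) = -2/3 + 2974*6543 = -2/3 + 19458882 = 58376644/3 ≈ 1.9459e+7)
Q - d(s(-6, 2)) = 58376644/3 - 2*(1 + 89*1)/89 = 58376644/3 - 2*(1 + 89)/89 = 58376644/3 - 2*90/89 = 58376644/3 - 1*180/89 = 58376644/3 - 180/89 = 5195520776/267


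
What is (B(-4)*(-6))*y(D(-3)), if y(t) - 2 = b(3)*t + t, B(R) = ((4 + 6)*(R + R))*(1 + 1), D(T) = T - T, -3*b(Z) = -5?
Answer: 1920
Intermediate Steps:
b(Z) = 5/3 (b(Z) = -⅓*(-5) = 5/3)
D(T) = 0
B(R) = 40*R (B(R) = (10*(2*R))*2 = (20*R)*2 = 40*R)
y(t) = 2 + 8*t/3 (y(t) = 2 + (5*t/3 + t) = 2 + 8*t/3)
(B(-4)*(-6))*y(D(-3)) = ((40*(-4))*(-6))*(2 + (8/3)*0) = (-160*(-6))*(2 + 0) = 960*2 = 1920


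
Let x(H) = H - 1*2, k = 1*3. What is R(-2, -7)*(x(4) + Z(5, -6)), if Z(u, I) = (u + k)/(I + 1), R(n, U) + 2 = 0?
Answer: -⅘ ≈ -0.80000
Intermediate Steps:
k = 3
x(H) = -2 + H (x(H) = H - 2 = -2 + H)
R(n, U) = -2 (R(n, U) = -2 + 0 = -2)
Z(u, I) = (3 + u)/(1 + I) (Z(u, I) = (u + 3)/(I + 1) = (3 + u)/(1 + I))
R(-2, -7)*(x(4) + Z(5, -6)) = -2*((-2 + 4) + (3 + 5)/(1 - 6)) = -2*(2 + 8/(-5)) = -2*(2 - ⅕*8) = -2*(2 - 8/5) = -2*⅖ = -⅘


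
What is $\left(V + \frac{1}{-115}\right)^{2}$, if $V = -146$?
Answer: $\frac{281937681}{13225} \approx 21319.0$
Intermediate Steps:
$\left(V + \frac{1}{-115}\right)^{2} = \left(-146 + \frac{1}{-115}\right)^{2} = \left(-146 - \frac{1}{115}\right)^{2} = \left(- \frac{16791}{115}\right)^{2} = \frac{281937681}{13225}$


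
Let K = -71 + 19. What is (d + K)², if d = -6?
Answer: 3364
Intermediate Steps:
K = -52
(d + K)² = (-6 - 52)² = (-58)² = 3364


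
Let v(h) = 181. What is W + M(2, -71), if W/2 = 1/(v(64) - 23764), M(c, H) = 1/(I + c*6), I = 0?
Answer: 7853/94332 ≈ 0.083248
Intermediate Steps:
M(c, H) = 1/(6*c) (M(c, H) = 1/(0 + c*6) = 1/(0 + 6*c) = 1/(6*c))
W = -2/23583 (W = 2/(181 - 23764) = 2/(-23583) = 2*(-1/23583) = -2/23583 ≈ -8.4807e-5)
W + M(2, -71) = -2/23583 + (1/6)/2 = -2/23583 + (1/6)*(1/2) = -2/23583 + 1/12 = 7853/94332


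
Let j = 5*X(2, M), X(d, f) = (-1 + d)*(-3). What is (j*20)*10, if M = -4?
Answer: -3000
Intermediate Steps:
X(d, f) = 3 - 3*d
j = -15 (j = 5*(3 - 3*2) = 5*(3 - 6) = 5*(-3) = -15)
(j*20)*10 = -15*20*10 = -300*10 = -3000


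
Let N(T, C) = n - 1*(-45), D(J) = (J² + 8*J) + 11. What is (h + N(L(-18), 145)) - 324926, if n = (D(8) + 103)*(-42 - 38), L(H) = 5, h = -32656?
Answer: -376897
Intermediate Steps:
D(J) = 11 + J² + 8*J
n = -19360 (n = ((11 + 8² + 8*8) + 103)*(-42 - 38) = ((11 + 64 + 64) + 103)*(-80) = (139 + 103)*(-80) = 242*(-80) = -19360)
N(T, C) = -19315 (N(T, C) = -19360 - 1*(-45) = -19360 + 45 = -19315)
(h + N(L(-18), 145)) - 324926 = (-32656 - 19315) - 324926 = -51971 - 324926 = -376897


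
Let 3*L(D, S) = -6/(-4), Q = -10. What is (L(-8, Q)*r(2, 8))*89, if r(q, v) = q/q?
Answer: 89/2 ≈ 44.500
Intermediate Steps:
L(D, S) = ½ (L(D, S) = (-6/(-4))/3 = (-6*(-¼))/3 = (⅓)*(3/2) = ½)
r(q, v) = 1
(L(-8, Q)*r(2, 8))*89 = ((½)*1)*89 = (½)*89 = 89/2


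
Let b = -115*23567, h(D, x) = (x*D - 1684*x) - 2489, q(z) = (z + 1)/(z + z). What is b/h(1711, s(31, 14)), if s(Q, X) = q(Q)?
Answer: 84016355/76727 ≈ 1095.0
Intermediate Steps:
q(z) = (1 + z)/(2*z) (q(z) = (1 + z)/((2*z)) = (1 + z)*(1/(2*z)) = (1 + z)/(2*z))
s(Q, X) = (1 + Q)/(2*Q)
h(D, x) = -2489 - 1684*x + D*x (h(D, x) = (D*x - 1684*x) - 2489 = (-1684*x + D*x) - 2489 = -2489 - 1684*x + D*x)
b = -2710205
b/h(1711, s(31, 14)) = -2710205/(-2489 - 842*(1 + 31)/31 + 1711*((½)*(1 + 31)/31)) = -2710205/(-2489 - 842*32/31 + 1711*((½)*(1/31)*32)) = -2710205/(-2489 - 1684*16/31 + 1711*(16/31)) = -2710205/(-2489 - 26944/31 + 27376/31) = -2710205/(-76727/31) = -2710205*(-31/76727) = 84016355/76727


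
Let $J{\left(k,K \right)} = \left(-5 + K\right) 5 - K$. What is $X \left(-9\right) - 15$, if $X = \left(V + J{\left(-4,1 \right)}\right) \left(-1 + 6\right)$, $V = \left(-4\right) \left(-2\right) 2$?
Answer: $210$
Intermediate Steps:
$J{\left(k,K \right)} = -25 + 4 K$ ($J{\left(k,K \right)} = \left(-25 + 5 K\right) - K = -25 + 4 K$)
$V = 16$ ($V = 8 \cdot 2 = 16$)
$X = -25$ ($X = \left(16 + \left(-25 + 4 \cdot 1\right)\right) \left(-1 + 6\right) = \left(16 + \left(-25 + 4\right)\right) 5 = \left(16 - 21\right) 5 = \left(-5\right) 5 = -25$)
$X \left(-9\right) - 15 = \left(-25\right) \left(-9\right) - 15 = 225 - 15 = 210$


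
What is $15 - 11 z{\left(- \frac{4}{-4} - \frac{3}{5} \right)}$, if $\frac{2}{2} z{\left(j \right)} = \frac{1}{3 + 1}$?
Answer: $\frac{49}{4} \approx 12.25$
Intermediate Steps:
$z{\left(j \right)} = \frac{1}{4}$ ($z{\left(j \right)} = \frac{1}{3 + 1} = \frac{1}{4}$)
$15 - 11 z{\left(- \frac{4}{-4} - \frac{3}{5} \right)} = 15 - \frac{11}{4} = \frac{49}{4}$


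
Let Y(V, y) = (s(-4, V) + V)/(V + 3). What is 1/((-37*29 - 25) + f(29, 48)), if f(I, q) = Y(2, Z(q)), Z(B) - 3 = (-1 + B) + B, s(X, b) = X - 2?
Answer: -5/5494 ≈ -0.00091008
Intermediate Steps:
s(X, b) = -2 + X
Z(B) = 2 + 2*B (Z(B) = 3 + ((-1 + B) + B) = 3 + (-1 + 2*B) = 2 + 2*B)
Y(V, y) = (-6 + V)/(3 + V) (Y(V, y) = ((-2 - 4) + V)/(V + 3) = (-6 + V)/(3 + V))
f(I, q) = -4/5 (f(I, q) = (-6 + 2)/(3 + 2) = -4/5)
1/((-37*29 - 25) + f(29, 48)) = 1/((-37*29 - 25) - 4/5) = 1/((-1073 - 25) - 4/5) = 1/(-1098 - 4/5) = 1/(-5494/5) = -5/5494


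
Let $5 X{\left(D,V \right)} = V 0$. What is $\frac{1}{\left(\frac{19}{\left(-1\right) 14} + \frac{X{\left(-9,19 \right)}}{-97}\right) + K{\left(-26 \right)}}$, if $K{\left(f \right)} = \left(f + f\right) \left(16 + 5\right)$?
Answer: $- \frac{14}{15307} \approx -0.00091461$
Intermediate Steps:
$X{\left(D,V \right)} = 0$ ($X{\left(D,V \right)} = \frac{V 0}{5} = \frac{1}{5} \cdot 0 = 0$)
$K{\left(f \right)} = 42 f$ ($K{\left(f \right)} = 2 f 21 = 42 f$)
$\frac{1}{\left(\frac{19}{\left(-1\right) 14} + \frac{X{\left(-9,19 \right)}}{-97}\right) + K{\left(-26 \right)}} = \frac{1}{\left(\frac{19}{\left(-1\right) 14} + \frac{0}{-97}\right) + 42 \left(-26\right)} = \frac{1}{\left(\frac{19}{-14} + 0 \left(- \frac{1}{97}\right)\right) - 1092} = \frac{1}{\left(19 \left(- \frac{1}{14}\right) + 0\right) - 1092} = \frac{1}{\left(- \frac{19}{14} + 0\right) - 1092} = \frac{1}{- \frac{19}{14} - 1092} = \frac{1}{- \frac{15307}{14}} = - \frac{14}{15307}$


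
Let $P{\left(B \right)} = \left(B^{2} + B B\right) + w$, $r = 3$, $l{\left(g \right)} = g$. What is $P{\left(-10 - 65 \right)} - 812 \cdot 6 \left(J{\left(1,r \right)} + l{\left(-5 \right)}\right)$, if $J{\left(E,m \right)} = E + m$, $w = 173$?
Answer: $16295$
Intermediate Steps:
$P{\left(B \right)} = 173 + 2 B^{2}$ ($P{\left(B \right)} = \left(B^{2} + B B\right) + 173 = \left(B^{2} + B^{2}\right) + 173 = 2 B^{2} + 173 = 173 + 2 B^{2}$)
$P{\left(-10 - 65 \right)} - 812 \cdot 6 \left(J{\left(1,r \right)} + l{\left(-5 \right)}\right) = \left(173 + 2 \left(-10 - 65\right)^{2}\right) - 812 \cdot 6 \left(\left(1 + 3\right) - 5\right) = \left(173 + 2 \left(-10 - 65\right)^{2}\right) - 812 \cdot 6 \left(4 - 5\right) = \left(173 + 2 \left(-75\right)^{2}\right) - 812 \cdot 6 \left(-1\right) = \left(173 + 2 \cdot 5625\right) - 812 \left(-6\right) = \left(173 + 11250\right) - -4872 = 11423 + 4872 = 16295$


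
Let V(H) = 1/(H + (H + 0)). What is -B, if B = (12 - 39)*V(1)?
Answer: 27/2 ≈ 13.500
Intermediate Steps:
V(H) = 1/(2*H) (V(H) = 1/(H + H) = 1/(2*H))
B = -27/2 (B = (12 - 39)*((½)/1) = -27/2 ≈ -13.500)
-B = -1*(-27/2) = 27/2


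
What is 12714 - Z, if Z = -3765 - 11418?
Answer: 27897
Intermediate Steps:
Z = -15183
12714 - Z = 12714 - 1*(-15183) = 12714 + 15183 = 27897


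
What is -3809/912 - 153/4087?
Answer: -15706919/3727344 ≈ -4.2140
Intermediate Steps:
-3809/912 - 153/4087 = -15706919/3727344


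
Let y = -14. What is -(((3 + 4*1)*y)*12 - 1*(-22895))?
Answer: -21719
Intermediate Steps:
-(((3 + 4*1)*y)*12 - 1*(-22895)) = -(((3 + 4*1)*(-14))*12 - 1*(-22895)) = -(((3 + 4)*(-14))*12 + 22895) = -((7*(-14))*12 + 22895) = -(-98*12 + 22895) = -(-1176 + 22895) = -1*21719 = -21719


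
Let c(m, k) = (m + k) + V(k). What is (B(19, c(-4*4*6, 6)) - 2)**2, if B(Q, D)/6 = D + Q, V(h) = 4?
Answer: 163216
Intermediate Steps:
c(m, k) = 4 + k + m (c(m, k) = (m + k) + 4 = (k + m) + 4 = 4 + k + m)
B(Q, D) = 6*D + 6*Q (B(Q, D) = 6*(D + Q) = 6*D + 6*Q)
(B(19, c(-4*4*6, 6)) - 2)**2 = ((6*(4 + 6 - 4*4*6) + 6*19) - 2)**2 = ((6*(4 + 6 - 16*6) + 114) - 2)**2 = ((6*(4 + 6 - 96) + 114) - 2)**2 = ((6*(-86) + 114) - 2)**2 = ((-516 + 114) - 2)**2 = (-402 - 2)**2 = (-404)**2 = 163216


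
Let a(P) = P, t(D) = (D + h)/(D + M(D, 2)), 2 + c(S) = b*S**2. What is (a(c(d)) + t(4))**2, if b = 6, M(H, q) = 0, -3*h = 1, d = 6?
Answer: 6651241/144 ≈ 46189.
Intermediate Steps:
h = -1/3 (h = -1/3*1 = -1/3 ≈ -0.33333)
c(S) = -2 + 6*S**2
t(D) = (-1/3 + D)/D (t(D) = (D - 1/3)/(D + 0) = (-1/3 + D)/D)
(a(c(d)) + t(4))**2 = ((-2 + 6*6**2) + (-1/3 + 4)/4)**2 = ((-2 + 6*36) + (1/4)*(11/3))**2 = ((-2 + 216) + 11/12)**2 = (214 + 11/12)**2 = (2579/12)**2 = 6651241/144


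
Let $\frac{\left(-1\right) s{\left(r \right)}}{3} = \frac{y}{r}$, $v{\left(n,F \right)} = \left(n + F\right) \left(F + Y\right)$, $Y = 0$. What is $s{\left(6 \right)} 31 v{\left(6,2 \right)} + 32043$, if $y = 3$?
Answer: $31299$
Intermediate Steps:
$v{\left(n,F \right)} = F \left(F + n\right)$ ($v{\left(n,F \right)} = \left(n + F\right) \left(F + 0\right) = \left(F + n\right) F = F \left(F + n\right)$)
$s{\left(r \right)} = - \frac{9}{r}$ ($s{\left(r \right)} = - 3 \frac{3}{r} = - \frac{9}{r}$)
$s{\left(6 \right)} 31 v{\left(6,2 \right)} + 32043 = - \frac{9}{6} \cdot 31 \cdot 2 \left(2 + 6\right) + 32043 = \left(-9\right) \frac{1}{6} \cdot 31 \cdot 2 \cdot 8 + 32043 = \left(- \frac{3}{2}\right) 31 \cdot 16 + 32043 = \left(- \frac{93}{2}\right) 16 + 32043 = -744 + 32043 = 31299$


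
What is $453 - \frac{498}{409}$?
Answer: $\frac{184779}{409} \approx 451.78$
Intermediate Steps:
$453 - \frac{498}{409} = \frac{184779}{409}$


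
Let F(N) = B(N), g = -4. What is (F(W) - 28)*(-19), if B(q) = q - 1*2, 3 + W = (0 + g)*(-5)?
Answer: 247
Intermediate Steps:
W = 17 (W = -3 + (0 - 4)*(-5) = -3 - 4*(-5) = -3 + 20 = 17)
B(q) = -2 + q (B(q) = q - 2 = -2 + q)
F(N) = -2 + N
(F(W) - 28)*(-19) = ((-2 + 17) - 28)*(-19) = (15 - 28)*(-19) = -13*(-19) = 247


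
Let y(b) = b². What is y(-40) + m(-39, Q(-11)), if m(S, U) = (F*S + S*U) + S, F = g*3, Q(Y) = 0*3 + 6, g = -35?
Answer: 5422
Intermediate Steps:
Q(Y) = 6 (Q(Y) = 0 + 6 = 6)
F = -105 (F = -35*3 = -105)
m(S, U) = -104*S + S*U (m(S, U) = (-105*S + S*U) + S = -104*S + S*U)
y(-40) + m(-39, Q(-11)) = (-40)² - 39*(-104 + 6) = 1600 - 39*(-98) = 1600 + 3822 = 5422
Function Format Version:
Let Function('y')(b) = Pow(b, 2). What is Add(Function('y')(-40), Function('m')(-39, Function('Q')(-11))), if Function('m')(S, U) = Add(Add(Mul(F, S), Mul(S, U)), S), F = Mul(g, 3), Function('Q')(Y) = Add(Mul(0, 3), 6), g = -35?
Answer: 5422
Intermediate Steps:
Function('Q')(Y) = 6 (Function('Q')(Y) = Add(0, 6) = 6)
F = -105 (F = Mul(-35, 3) = -105)
Function('m')(S, U) = Add(Mul(-104, S), Mul(S, U)) (Function('m')(S, U) = Add(Add(Mul(-105, S), Mul(S, U)), S) = Add(Mul(-104, S), Mul(S, U)))
Add(Function('y')(-40), Function('m')(-39, Function('Q')(-11))) = Add(Pow(-40, 2), Mul(-39, Add(-104, 6))) = Add(1600, Mul(-39, -98)) = Add(1600, 3822) = 5422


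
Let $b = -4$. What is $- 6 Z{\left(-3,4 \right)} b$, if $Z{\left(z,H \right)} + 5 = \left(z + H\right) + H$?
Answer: $0$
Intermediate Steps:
$Z{\left(z,H \right)} = -5 + z + 2 H$ ($Z{\left(z,H \right)} = -5 + \left(\left(z + H\right) + H\right) = -5 + \left(\left(H + z\right) + H\right) = -5 + \left(z + 2 H\right) = -5 + z + 2 H$)
$- 6 Z{\left(-3,4 \right)} b = - 6 \left(-5 - 3 + 2 \cdot 4\right) \left(-4\right) = - 6 \left(-5 - 3 + 8\right) \left(-4\right) = \left(-6\right) 0 \left(-4\right) = 0 \left(-4\right) = 0$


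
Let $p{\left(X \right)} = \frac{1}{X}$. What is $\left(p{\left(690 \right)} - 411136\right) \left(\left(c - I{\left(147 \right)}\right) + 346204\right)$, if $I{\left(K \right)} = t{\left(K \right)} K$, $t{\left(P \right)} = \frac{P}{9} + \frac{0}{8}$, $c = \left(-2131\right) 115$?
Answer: $- \frac{14005187447591}{345} \approx -4.0595 \cdot 10^{10}$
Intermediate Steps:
$c = -245065$
$t{\left(P \right)} = \frac{P}{9}$ ($t{\left(P \right)} = P \frac{1}{9} + 0 \cdot \frac{1}{8} = \frac{P}{9} + 0 = \frac{P}{9}$)
$I{\left(K \right)} = \frac{K^{2}}{9}$ ($I{\left(K \right)} = \frac{K}{9} K = \frac{K^{2}}{9}$)
$\left(p{\left(690 \right)} - 411136\right) \left(\left(c - I{\left(147 \right)}\right) + 346204\right) = \left(\frac{1}{690} - 411136\right) \left(\left(-245065 - \frac{147^{2}}{9}\right) + 346204\right) = \left(\frac{1}{690} - 411136\right) \left(\left(-245065 - \frac{1}{9} \cdot 21609\right) + 346204\right) = - \frac{283683839 \left(\left(-245065 - 2401\right) + 346204\right)}{690} = - \frac{283683839 \left(-247466 + 346204\right)}{690} = \left(- \frac{283683839}{690}\right) 98738 = - \frac{14005187447591}{345}$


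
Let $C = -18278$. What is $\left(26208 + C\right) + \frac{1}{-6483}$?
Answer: $\frac{51410189}{6483} \approx 7930.0$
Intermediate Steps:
$\left(26208 + C\right) + \frac{1}{-6483} = \left(26208 - 18278\right) + \frac{1}{-6483} = 7930 - \frac{1}{6483} = \frac{51410189}{6483}$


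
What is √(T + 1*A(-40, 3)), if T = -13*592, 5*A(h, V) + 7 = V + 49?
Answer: I*√7687 ≈ 87.676*I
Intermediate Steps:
A(h, V) = 42/5 + V/5 (A(h, V) = -7/5 + (V + 49)/5 = -7/5 + (49 + V)/5 = -7/5 + (49/5 + V/5) = 42/5 + V/5)
T = -7696
√(T + 1*A(-40, 3)) = √(-7696 + 1*(42/5 + (⅕)*3)) = √(-7696 + 1*(42/5 + ⅗)) = √(-7696 + 1*9) = √(-7696 + 9) = √(-7687) = I*√7687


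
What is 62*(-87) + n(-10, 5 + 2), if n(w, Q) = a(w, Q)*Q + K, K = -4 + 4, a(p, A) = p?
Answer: -5464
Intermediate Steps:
K = 0
n(w, Q) = Q*w (n(w, Q) = w*Q + 0 = Q*w + 0 = Q*w)
62*(-87) + n(-10, 5 + 2) = 62*(-87) + (5 + 2)*(-10) = -5394 + 7*(-10) = -5394 - 70 = -5464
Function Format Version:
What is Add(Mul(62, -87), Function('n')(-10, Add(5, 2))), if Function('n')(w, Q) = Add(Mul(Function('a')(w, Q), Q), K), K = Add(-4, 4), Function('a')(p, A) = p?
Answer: -5464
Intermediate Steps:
K = 0
Function('n')(w, Q) = Mul(Q, w) (Function('n')(w, Q) = Add(Mul(w, Q), 0) = Add(Mul(Q, w), 0) = Mul(Q, w))
Add(Mul(62, -87), Function('n')(-10, Add(5, 2))) = Add(Mul(62, -87), Mul(Add(5, 2), -10)) = Add(-5394, Mul(7, -10)) = Add(-5394, -70) = -5464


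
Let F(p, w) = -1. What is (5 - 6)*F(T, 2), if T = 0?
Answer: 1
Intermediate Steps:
(5 - 6)*F(T, 2) = (5 - 6)*(-1) = -1*(-1) = 1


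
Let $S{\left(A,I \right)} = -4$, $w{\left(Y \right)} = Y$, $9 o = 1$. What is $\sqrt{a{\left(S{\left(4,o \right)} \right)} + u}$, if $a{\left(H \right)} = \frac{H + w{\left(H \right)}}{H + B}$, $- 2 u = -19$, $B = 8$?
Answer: $\frac{\sqrt{30}}{2} \approx 2.7386$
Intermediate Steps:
$o = \frac{1}{9}$ ($o = \frac{1}{9} \cdot 1 = \frac{1}{9} \approx 0.11111$)
$u = \frac{19}{2}$ ($u = \left(- \frac{1}{2}\right) \left(-19\right) = \frac{19}{2} \approx 9.5$)
$a{\left(H \right)} = \frac{2 H}{8 + H}$ ($a{\left(H \right)} = \frac{H + H}{H + 8} = \frac{2 H}{8 + H}$)
$\sqrt{a{\left(S{\left(4,o \right)} \right)} + u} = \sqrt{2 \left(-4\right) \frac{1}{8 - 4} + \frac{19}{2}} = \sqrt{2 \left(-4\right) \frac{1}{4} + \frac{19}{2}} = \sqrt{-2 + \frac{19}{2}} = \sqrt{\frac{15}{2}} = \frac{\sqrt{30}}{2}$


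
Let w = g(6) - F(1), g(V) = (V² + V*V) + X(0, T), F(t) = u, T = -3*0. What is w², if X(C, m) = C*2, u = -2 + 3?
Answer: 5041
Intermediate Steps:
T = 0
u = 1
F(t) = 1
X(C, m) = 2*C
g(V) = 2*V² (g(V) = (V² + V*V) + 2*0 = (V² + V²) + 0 = 2*V² + 0 = 2*V²)
w = 71 (w = 2*6² - 1*1 = 2*36 - 1 = 72 - 1 = 71)
w² = 71² = 5041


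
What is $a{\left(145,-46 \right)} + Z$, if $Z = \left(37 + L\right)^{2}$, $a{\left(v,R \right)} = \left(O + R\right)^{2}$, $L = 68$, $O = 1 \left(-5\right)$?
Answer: $13626$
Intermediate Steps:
$O = -5$
$a{\left(v,R \right)} = \left(-5 + R\right)^{2}$
$Z = 11025$ ($Z = \left(37 + 68\right)^{2} = 105^{2} = 11025$)
$a{\left(145,-46 \right)} + Z = \left(-5 - 46\right)^{2} + 11025 = \left(-51\right)^{2} + 11025 = 2601 + 11025 = 13626$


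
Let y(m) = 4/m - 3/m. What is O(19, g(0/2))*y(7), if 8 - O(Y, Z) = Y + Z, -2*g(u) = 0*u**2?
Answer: -11/7 ≈ -1.5714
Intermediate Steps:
g(u) = 0 (g(u) = -0*u**2 = -1/2*0 = 0)
y(m) = 1/m
O(Y, Z) = 8 - Y - Z (O(Y, Z) = 8 - (Y + Z) = 8 + (-Y - Z) = 8 - Y - Z)
O(19, g(0/2))*y(7) = (8 - 1*19 - 1*0)/7 = (8 - 19 + 0)*(1/7) = -11*1/7 = -11/7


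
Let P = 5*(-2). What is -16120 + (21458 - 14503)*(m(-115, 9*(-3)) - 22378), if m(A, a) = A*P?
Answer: -147656860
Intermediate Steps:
P = -10
m(A, a) = -10*A (m(A, a) = A*(-10) = -10*A)
-16120 + (21458 - 14503)*(m(-115, 9*(-3)) - 22378) = -16120 + (21458 - 14503)*(-10*(-115) - 22378) = -16120 + 6955*(1150 - 22378) = -16120 + 6955*(-21228) = -16120 - 147640740 = -147656860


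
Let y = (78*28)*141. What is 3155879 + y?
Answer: 3463823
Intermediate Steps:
y = 307944 (y = 2184*141 = 307944)
3155879 + y = 3155879 + 307944 = 3463823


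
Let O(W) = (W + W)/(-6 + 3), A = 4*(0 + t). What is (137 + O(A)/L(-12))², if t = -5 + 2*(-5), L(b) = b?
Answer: 160801/9 ≈ 17867.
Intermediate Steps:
t = -15 (t = -5 - 10 = -15)
A = -60 (A = 4*(0 - 15) = 4*(-15) = -60)
O(W) = -2*W/3 (O(W) = (2*W)/(-3) = (2*W)*(-⅓) = -2*W/3)
(137 + O(A)/L(-12))² = (137 - ⅔*(-60)/(-12))² = (137 + 40*(-1/12))² = (137 - 10/3)² = (401/3)² = 160801/9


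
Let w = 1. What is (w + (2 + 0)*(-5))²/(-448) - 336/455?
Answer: -26769/29120 ≈ -0.91926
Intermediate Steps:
(w + (2 + 0)*(-5))²/(-448) - 336/455 = (1 + (2 + 0)*(-5))²/(-448) - 336/455 = (1 + 2*(-5))²*(-1/448) - 336*1/455 = (1 - 10)²*(-1/448) - 48/65 = (-9)²*(-1/448) - 48/65 = 81*(-1/448) - 48/65 = -81/448 - 48/65 = -26769/29120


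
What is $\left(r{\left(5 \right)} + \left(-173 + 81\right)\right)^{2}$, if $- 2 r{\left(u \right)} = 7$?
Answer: $\frac{36481}{4} \approx 9120.3$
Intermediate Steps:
$r{\left(u \right)} = - \frac{7}{2}$ ($r{\left(u \right)} = \left(- \frac{1}{2}\right) 7 = - \frac{7}{2}$)
$\left(r{\left(5 \right)} + \left(-173 + 81\right)\right)^{2} = \left(- \frac{7}{2} + \left(-173 + 81\right)\right)^{2} = \left(- \frac{7}{2} - 92\right)^{2} = \left(- \frac{191}{2}\right)^{2} = \frac{36481}{4}$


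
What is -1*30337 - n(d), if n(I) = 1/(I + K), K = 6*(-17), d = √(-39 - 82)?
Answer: -319296823/10525 + 11*I/10525 ≈ -30337.0 + 0.0010451*I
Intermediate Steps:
d = 11*I (d = √(-121) = 11*I ≈ 11.0*I)
K = -102
n(I) = 1/(-102 + I) (n(I) = 1/(I - 102) = 1/(-102 + I))
-1*30337 - n(d) = -1*30337 - 1/(-102 + 11*I) = -30337 - (-102 - 11*I)/10525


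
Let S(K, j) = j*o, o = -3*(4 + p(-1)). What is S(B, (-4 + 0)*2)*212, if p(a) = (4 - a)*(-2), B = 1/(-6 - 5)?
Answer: -30528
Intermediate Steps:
B = -1/11 (B = 1/(-11) = -1/11 ≈ -0.090909)
p(a) = -8 + 2*a
o = 18 (o = -3*(4 + (-8 + 2*(-1))) = -3*(4 + (-8 - 2)) = -3*(4 - 10) = -3*(-6) = 18)
S(K, j) = 18*j (S(K, j) = j*18 = 18*j)
S(B, (-4 + 0)*2)*212 = (18*((-4 + 0)*2))*212 = (18*(-4*2))*212 = (18*(-8))*212 = -144*212 = -30528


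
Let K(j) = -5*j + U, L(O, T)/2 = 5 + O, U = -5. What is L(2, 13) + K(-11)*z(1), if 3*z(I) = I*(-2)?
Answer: -58/3 ≈ -19.333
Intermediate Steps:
L(O, T) = 10 + 2*O (L(O, T) = 2*(5 + O) = 10 + 2*O)
z(I) = -2*I/3 (z(I) = (I*(-2))/3 = (-2*I)/3 = -2*I/3)
K(j) = -5 - 5*j (K(j) = -5*j - 5 = -5 - 5*j)
L(2, 13) + K(-11)*z(1) = (10 + 2*2) + (-5 - 5*(-11))*(-2/3*1) = (10 + 4) + (-5 + 55)*(-2/3) = 14 + 50*(-2/3) = 14 - 100/3 = -58/3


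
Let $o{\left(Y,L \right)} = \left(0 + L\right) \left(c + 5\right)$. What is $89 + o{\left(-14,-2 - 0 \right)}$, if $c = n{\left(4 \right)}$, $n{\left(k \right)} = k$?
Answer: $71$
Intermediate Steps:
$c = 4$
$o{\left(Y,L \right)} = 9 L$ ($o{\left(Y,L \right)} = \left(0 + L\right) \left(4 + 5\right) = L 9 = 9 L$)
$89 + o{\left(-14,-2 - 0 \right)} = 89 + 9 \left(-2 - 0\right) = 89 + 9 \left(-2 + 0\right) = 89 + 9 \left(-2\right) = 89 - 18 = 71$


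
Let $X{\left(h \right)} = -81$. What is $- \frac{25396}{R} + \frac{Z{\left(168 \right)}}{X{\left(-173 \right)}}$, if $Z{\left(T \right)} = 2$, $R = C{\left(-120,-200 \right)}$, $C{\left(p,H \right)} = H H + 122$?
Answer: $- \frac{39580}{60183} \approx -0.65766$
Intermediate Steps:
$C{\left(p,H \right)} = 122 + H^{2}$ ($C{\left(p,H \right)} = H^{2} + 122 = 122 + H^{2}$)
$R = 40122$ ($R = 122 + \left(-200\right)^{2} = 122 + 40000 = 40122$)
$- \frac{25396}{R} + \frac{Z{\left(168 \right)}}{X{\left(-173 \right)}} = - \frac{25396}{40122} + \frac{2}{-81} = \left(-25396\right) \frac{1}{40122} + 2 \left(- \frac{1}{81}\right) = - \frac{12698}{20061} - \frac{2}{81} = - \frac{39580}{60183}$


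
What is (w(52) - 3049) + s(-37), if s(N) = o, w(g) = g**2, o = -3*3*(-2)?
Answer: -327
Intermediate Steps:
o = 18 (o = -9*(-2) = 18)
s(N) = 18
(w(52) - 3049) + s(-37) = (52**2 - 3049) + 18 = (2704 - 3049) + 18 = -345 + 18 = -327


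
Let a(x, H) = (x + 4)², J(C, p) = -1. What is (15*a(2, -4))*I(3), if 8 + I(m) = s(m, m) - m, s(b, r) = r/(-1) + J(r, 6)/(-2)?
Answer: -7290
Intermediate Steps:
a(x, H) = (4 + x)²
s(b, r) = ½ - r (s(b, r) = r/(-1) - 1/(-2) = r*(-1) - 1*(-½) = -r + ½ = ½ - r)
I(m) = -15/2 - 2*m (I(m) = -8 + ((½ - m) - m) = -8 + (½ - 2*m) = -15/2 - 2*m)
(15*a(2, -4))*I(3) = (15*(4 + 2)²)*(-15/2 - 2*3) = (15*6²)*(-15/2 - 6) = (15*36)*(-27/2) = 540*(-27/2) = -7290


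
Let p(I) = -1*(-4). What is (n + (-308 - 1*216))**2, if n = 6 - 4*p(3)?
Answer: 285156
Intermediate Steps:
p(I) = 4
n = -10 (n = 6 - 4*4 = 6 - 16 = -10)
(n + (-308 - 1*216))**2 = (-10 + (-308 - 1*216))**2 = (-10 + (-308 - 216))**2 = (-10 - 524)**2 = (-534)**2 = 285156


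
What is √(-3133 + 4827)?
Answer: 11*√14 ≈ 41.158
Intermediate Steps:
√(-3133 + 4827) = √1694 = 11*√14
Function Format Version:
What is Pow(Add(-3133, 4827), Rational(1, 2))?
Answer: Mul(11, Pow(14, Rational(1, 2))) ≈ 41.158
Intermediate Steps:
Pow(Add(-3133, 4827), Rational(1, 2)) = Pow(1694, Rational(1, 2)) = Mul(11, Pow(14, Rational(1, 2)))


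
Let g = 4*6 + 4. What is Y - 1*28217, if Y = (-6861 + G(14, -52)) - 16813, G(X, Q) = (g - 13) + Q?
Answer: -51928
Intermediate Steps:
g = 28 (g = 24 + 4 = 28)
G(X, Q) = 15 + Q (G(X, Q) = (28 - 13) + Q = 15 + Q)
Y = -23711 (Y = (-6861 + (15 - 52)) - 16813 = (-6861 - 37) - 16813 = -6898 - 16813 = -23711)
Y - 1*28217 = -23711 - 1*28217 = -23711 - 28217 = -51928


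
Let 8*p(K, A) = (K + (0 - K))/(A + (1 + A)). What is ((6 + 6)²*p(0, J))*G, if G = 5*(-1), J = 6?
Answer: 0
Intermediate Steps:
G = -5
p(K, A) = 0 (p(K, A) = ((K + (0 - K))/(A + (1 + A)))/8 = ((K - K)/(1 + 2*A))/8 = (0/(1 + 2*A))/8 = (⅛)*0 = 0)
((6 + 6)²*p(0, J))*G = ((6 + 6)²*0)*(-5) = (12²*0)*(-5) = (144*0)*(-5) = 0*(-5) = 0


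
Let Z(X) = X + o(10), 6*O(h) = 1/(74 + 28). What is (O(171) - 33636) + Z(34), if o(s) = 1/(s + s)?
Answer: -51410981/1530 ≈ -33602.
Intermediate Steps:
o(s) = 1/(2*s)
O(h) = 1/612 (O(h) = 1/(6*(74 + 28)) = (⅙)/102 = (⅙)*(1/102) = 1/612)
Z(X) = 1/20 + X (Z(X) = X + (½)/10 = X + (½)*(⅒) = X + 1/20 = 1/20 + X)
(O(171) - 33636) + Z(34) = (1/612 - 33636) + (1/20 + 34) = -20585231/612 + 681/20 = -51410981/1530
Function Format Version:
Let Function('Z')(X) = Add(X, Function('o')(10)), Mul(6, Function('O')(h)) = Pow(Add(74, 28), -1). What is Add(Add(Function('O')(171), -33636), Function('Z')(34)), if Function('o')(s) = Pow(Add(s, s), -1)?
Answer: Rational(-51410981, 1530) ≈ -33602.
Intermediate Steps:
Function('o')(s) = Mul(Rational(1, 2), Pow(s, -1)) (Function('o')(s) = Pow(Mul(2, s), -1) = Mul(Rational(1, 2), Pow(s, -1)))
Function('O')(h) = Rational(1, 612) (Function('O')(h) = Mul(Rational(1, 6), Pow(Add(74, 28), -1)) = Mul(Rational(1, 6), Pow(102, -1)) = Mul(Rational(1, 6), Rational(1, 102)) = Rational(1, 612))
Function('Z')(X) = Add(Rational(1, 20), X) (Function('Z')(X) = Add(X, Mul(Rational(1, 2), Pow(10, -1))) = Add(X, Mul(Rational(1, 2), Rational(1, 10))) = Add(X, Rational(1, 20)) = Add(Rational(1, 20), X))
Add(Add(Function('O')(171), -33636), Function('Z')(34)) = Add(Add(Rational(1, 612), -33636), Add(Rational(1, 20), 34)) = Add(Rational(-20585231, 612), Rational(681, 20)) = Rational(-51410981, 1530)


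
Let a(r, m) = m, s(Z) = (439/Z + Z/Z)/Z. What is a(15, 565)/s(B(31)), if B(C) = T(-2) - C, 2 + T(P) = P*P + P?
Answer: 542965/408 ≈ 1330.8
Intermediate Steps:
T(P) = -2 + P + P² (T(P) = -2 + (P*P + P) = -2 + (P² + P) = -2 + (P + P²) = -2 + P + P²)
B(C) = -C (B(C) = (-2 - 2 + (-2)²) - C = (-2 - 2 + 4) - C = 0 - C = -C)
s(Z) = (1 + 439/Z)/Z (s(Z) = (439/Z + 1)/Z = (1 + 439/Z)/Z)
a(15, 565)/s(B(31)) = 565/(((439 - 1*31)/(-1*31)²)) = 565/(((439 - 31)/(-31)²)) = 565/(((1/961)*408)) = 565/(408/961) = 565*(961/408) = 542965/408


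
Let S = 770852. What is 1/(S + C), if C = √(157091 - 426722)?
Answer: 770852/594213075535 - 3*I*√29959/594213075535 ≈ 1.2973e-6 - 8.7386e-10*I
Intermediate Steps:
C = 3*I*√29959 (C = √(-269631) = 3*I*√29959 ≈ 519.26*I)
1/(S + C) = 1/(770852 + 3*I*√29959)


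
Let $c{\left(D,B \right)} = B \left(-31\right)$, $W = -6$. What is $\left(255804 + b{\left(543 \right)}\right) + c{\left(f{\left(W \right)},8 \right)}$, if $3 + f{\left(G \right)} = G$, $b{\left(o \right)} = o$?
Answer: $256099$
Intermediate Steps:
$f{\left(G \right)} = -3 + G$
$c{\left(D,B \right)} = - 31 B$
$\left(255804 + b{\left(543 \right)}\right) + c{\left(f{\left(W \right)},8 \right)} = \left(255804 + 543\right) - 248 = 256347 - 248 = 256099$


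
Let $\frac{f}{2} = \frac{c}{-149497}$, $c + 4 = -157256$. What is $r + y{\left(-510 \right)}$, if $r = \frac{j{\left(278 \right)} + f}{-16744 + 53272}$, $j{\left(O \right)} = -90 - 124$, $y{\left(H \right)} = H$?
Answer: $- \frac{1392526574999}{2730413208} \approx -510.01$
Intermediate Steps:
$c = -157260$ ($c = -4 - 157256 = -157260$)
$j{\left(O \right)} = -214$ ($j{\left(O \right)} = -90 - 124 = -214$)
$f = \frac{314520}{149497}$ ($f = 2 \left(- \frac{157260}{-149497}\right) = 2 \left(\left(-157260\right) \left(- \frac{1}{149497}\right)\right) = 2 \cdot \frac{157260}{149497} = \frac{314520}{149497} \approx 2.1039$)
$r = - \frac{15838919}{2730413208}$ ($r = \frac{-214 + \frac{314520}{149497}}{-16744 + 53272} = - \frac{31677838}{149497 \cdot 36528} = \left(- \frac{31677838}{149497}\right) \frac{1}{36528} = - \frac{15838919}{2730413208} \approx -0.0058009$)
$r + y{\left(-510 \right)} = - \frac{15838919}{2730413208} - 510 = - \frac{1392526574999}{2730413208}$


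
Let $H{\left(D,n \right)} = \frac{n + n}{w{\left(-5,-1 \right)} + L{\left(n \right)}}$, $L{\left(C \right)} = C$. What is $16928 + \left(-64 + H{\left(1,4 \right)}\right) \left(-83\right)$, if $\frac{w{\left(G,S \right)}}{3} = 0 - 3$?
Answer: $\frac{111864}{5} \approx 22373.0$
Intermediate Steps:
$w{\left(G,S \right)} = -9$ ($w{\left(G,S \right)} = 3 \left(0 - 3\right) = 3 \left(-3\right) = -9$)
$H{\left(D,n \right)} = \frac{2 n}{-9 + n}$ ($H{\left(D,n \right)} = \frac{n + n}{-9 + n} = \frac{2 n}{-9 + n}$)
$16928 + \left(-64 + H{\left(1,4 \right)}\right) \left(-83\right) = 16928 + \left(-64 + 2 \cdot 4 \frac{1}{-9 + 4}\right) \left(-83\right) = 16928 + \left(-64 + 2 \cdot 4 \frac{1}{-5}\right) \left(-83\right) = 16928 + \left(-64 + 2 \cdot 4 \left(- \frac{1}{5}\right)\right) \left(-83\right) = 16928 + \left(-64 - \frac{8}{5}\right) \left(-83\right) = 16928 - - \frac{27224}{5} = 16928 + \frac{27224}{5} = \frac{111864}{5}$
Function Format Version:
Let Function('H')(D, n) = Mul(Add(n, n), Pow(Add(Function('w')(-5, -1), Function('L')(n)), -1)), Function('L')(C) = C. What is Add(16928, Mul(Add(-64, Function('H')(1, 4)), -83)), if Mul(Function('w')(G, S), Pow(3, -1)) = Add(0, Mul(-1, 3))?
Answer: Rational(111864, 5) ≈ 22373.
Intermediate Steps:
Function('w')(G, S) = -9 (Function('w')(G, S) = Mul(3, Add(0, Mul(-1, 3))) = Mul(3, Add(0, -3)) = Mul(3, -3) = -9)
Function('H')(D, n) = Mul(2, n, Pow(Add(-9, n), -1)) (Function('H')(D, n) = Mul(Add(n, n), Pow(Add(-9, n), -1)) = Mul(Mul(2, n), Pow(Add(-9, n), -1)) = Mul(2, n, Pow(Add(-9, n), -1)))
Add(16928, Mul(Add(-64, Function('H')(1, 4)), -83)) = Add(16928, Mul(Add(-64, Mul(2, 4, Pow(Add(-9, 4), -1))), -83)) = Add(16928, Mul(Add(-64, Mul(2, 4, Pow(-5, -1))), -83)) = Add(16928, Mul(Add(-64, Mul(2, 4, Rational(-1, 5))), -83)) = Add(16928, Mul(Add(-64, Rational(-8, 5)), -83)) = Add(16928, Mul(Rational(-328, 5), -83)) = Add(16928, Rational(27224, 5)) = Rational(111864, 5)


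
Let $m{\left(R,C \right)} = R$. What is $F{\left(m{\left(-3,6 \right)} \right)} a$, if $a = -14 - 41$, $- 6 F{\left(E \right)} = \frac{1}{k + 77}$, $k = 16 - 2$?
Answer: $\frac{55}{546} \approx 0.10073$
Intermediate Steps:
$k = 14$ ($k = 16 - 2 = 14$)
$F{\left(E \right)} = - \frac{1}{546}$ ($F{\left(E \right)} = - \frac{1}{6 \left(14 + 77\right)} = - \frac{1}{6 \cdot 91} = \left(- \frac{1}{6}\right) \frac{1}{91} = - \frac{1}{546}$)
$a = -55$ ($a = -14 - 41 = -55$)
$F{\left(m{\left(-3,6 \right)} \right)} a = \left(- \frac{1}{546}\right) \left(-55\right) = \frac{55}{546}$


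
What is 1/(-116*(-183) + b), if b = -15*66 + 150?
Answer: 1/20388 ≈ 4.9048e-5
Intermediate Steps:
b = -840 (b = -990 + 150 = -840)
1/(-116*(-183) + b) = 1/(-116*(-183) - 840) = 1/(21228 - 840) = 1/20388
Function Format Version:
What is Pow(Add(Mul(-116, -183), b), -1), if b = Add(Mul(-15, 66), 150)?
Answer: Rational(1, 20388) ≈ 4.9048e-5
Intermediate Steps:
b = -840 (b = Add(-990, 150) = -840)
Pow(Add(Mul(-116, -183), b), -1) = Pow(Add(Mul(-116, -183), -840), -1) = Pow(Add(21228, -840), -1) = Pow(20388, -1) = Rational(1, 20388)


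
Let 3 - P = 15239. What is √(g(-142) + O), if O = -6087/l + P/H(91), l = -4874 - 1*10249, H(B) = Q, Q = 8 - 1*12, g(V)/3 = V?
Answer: 2*√4263933/71 ≈ 58.167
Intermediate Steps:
P = -15236 (P = 3 - 1*15239 = 3 - 15239 = -15236)
g(V) = 3*V
Q = -4 (Q = 8 - 12 = -4)
H(B) = -4
l = -15123 (l = -4874 - 10249 = -15123)
O = 19203198/5041 (O = -6087/(-15123) - 15236/(-4) = -6087*(-1/15123) - 15236*(-¼) = 2029/5041 + 3809 = 19203198/5041 ≈ 3809.4)
√(g(-142) + O) = √(3*(-142) + 19203198/5041) = √(-426 + 19203198/5041) = √(17055732/5041) = 2*√4263933/71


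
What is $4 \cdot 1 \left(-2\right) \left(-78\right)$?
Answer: $624$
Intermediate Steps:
$4 \cdot 1 \left(-2\right) \left(-78\right) = 4 \left(-2\right) \left(-78\right) = \left(-8\right) \left(-78\right) = 624$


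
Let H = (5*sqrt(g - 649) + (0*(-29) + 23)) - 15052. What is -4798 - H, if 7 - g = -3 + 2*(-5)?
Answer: 10231 - 5*I*sqrt(629) ≈ 10231.0 - 125.4*I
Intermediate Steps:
g = 20 (g = 7 - (-3 + 2*(-5)) = 7 - (-3 - 10) = 7 - 1*(-13) = 7 + 13 = 20)
H = -15029 + 5*I*sqrt(629) (H = (5*sqrt(20 - 649) + (0*(-29) + 23)) - 15052 = (5*sqrt(-629) + (0 + 23)) - 15052 = (5*(I*sqrt(629)) + 23) - 15052 = (5*I*sqrt(629) + 23) - 15052 = (23 + 5*I*sqrt(629)) - 15052 = -15029 + 5*I*sqrt(629) ≈ -15029.0 + 125.4*I)
-4798 - H = -4798 - (-15029 + 5*I*sqrt(629)) = -4798 + (15029 - 5*I*sqrt(629)) = 10231 - 5*I*sqrt(629)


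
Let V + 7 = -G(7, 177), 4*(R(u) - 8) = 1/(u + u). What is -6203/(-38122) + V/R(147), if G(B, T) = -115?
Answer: 4900163003/358689898 ≈ 13.661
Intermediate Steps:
R(u) = 8 + 1/(8*u) (R(u) = 8 + 1/(4*(u + u)) = 8 + 1/(4*((2*u))) = 8 + (1/(2*u))/4 = 8 + 1/(8*u))
V = 108 (V = -7 - 1*(-115) = -7 + 115 = 108)
-6203/(-38122) + V/R(147) = -6203/(-38122) + 108/(8 + (⅛)/147) = -6203*(-1/38122) + 108/(8 + (⅛)*(1/147)) = 6203/38122 + 108/(8 + 1/1176) = 6203/38122 + 108/(9409/1176) = 6203/38122 + 108*(1176/9409) = 6203/38122 + 127008/9409 = 4900163003/358689898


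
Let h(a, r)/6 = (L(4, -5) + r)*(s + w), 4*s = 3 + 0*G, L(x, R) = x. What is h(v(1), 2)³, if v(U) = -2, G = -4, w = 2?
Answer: 970299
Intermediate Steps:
s = ¾ (s = (3 + 0*(-4))/4 = (3 + 0)/4 = (¼)*3 = ¾ ≈ 0.75000)
h(a, r) = 66 + 33*r/2 (h(a, r) = 6*((4 + r)*(¾ + 2)) = 6*((4 + r)*(11/4)) = 6*(11 + 11*r/4) = 66 + 33*r/2)
h(v(1), 2)³ = (66 + (33/2)*2)³ = (66 + 33)³ = 99³ = 970299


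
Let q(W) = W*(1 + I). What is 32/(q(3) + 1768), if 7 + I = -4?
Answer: 16/869 ≈ 0.018412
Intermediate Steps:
I = -11 (I = -7 - 4 = -11)
q(W) = -10*W (q(W) = W*(1 - 11) = W*(-10) = -10*W)
32/(q(3) + 1768) = 32/(-10*3 + 1768) = 32/(-30 + 1768) = 32/1738 = 32*(1/1738) = 16/869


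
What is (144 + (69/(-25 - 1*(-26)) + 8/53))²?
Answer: 127622209/2809 ≈ 45433.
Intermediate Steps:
(144 + (69/(-25 - 1*(-26)) + 8/53))² = (144 + (69/(-25 + 26) + 8*(1/53)))² = (144 + (69/1 + 8/53))² = (144 + (69*1 + 8/53))² = (144 + (69 + 8/53))² = (144 + 3665/53)² = (11297/53)² = 127622209/2809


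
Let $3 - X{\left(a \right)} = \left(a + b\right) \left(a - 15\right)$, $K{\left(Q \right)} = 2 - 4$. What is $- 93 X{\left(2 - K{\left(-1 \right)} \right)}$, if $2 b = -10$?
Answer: $744$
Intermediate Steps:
$b = -5$ ($b = \frac{1}{2} \left(-10\right) = -5$)
$K{\left(Q \right)} = -2$
$X{\left(a \right)} = 3 - \left(-15 + a\right) \left(-5 + a\right)$ ($X{\left(a \right)} = 3 - \left(a - 5\right) \left(a - 15\right) = 3 - \left(-5 + a\right) \left(-15 + a\right) = 3 - \left(-15 + a\right) \left(-5 + a\right)$)
$- 93 X{\left(2 - K{\left(-1 \right)} \right)} = - 93 \left(-72 - \left(2 - -2\right)^{2} + 20 \left(2 - -2\right)\right) = - 93 \left(-72 - \left(2 + 2\right)^{2} + 20 \left(2 + 2\right)\right) = - 93 \left(-72 - 4^{2} + 20 \cdot 4\right) = - 93 \left(-72 - 16 + 80\right) = \left(-93\right) \left(-8\right) = 744$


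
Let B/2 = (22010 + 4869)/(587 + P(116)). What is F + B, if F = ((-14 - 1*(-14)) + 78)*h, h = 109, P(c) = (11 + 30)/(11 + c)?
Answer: 320495723/37295 ≈ 8593.5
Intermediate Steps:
P(c) = 41/(11 + c)
B = 3413633/37295 (B = 2*((22010 + 4869)/(587 + 41/(11 + 116))) = 2*(26879/(587 + 41/127)) = 2*(26879/(74590/127)) = 2*(26879*(127/74590)) = 2*(3413633/74590) = 3413633/37295 ≈ 91.531)
F = 8502 (F = ((-14 - 1*(-14)) + 78)*109 = ((-14 + 14) + 78)*109 = (0 + 78)*109 = 78*109 = 8502)
F + B = 8502 + 3413633/37295 = 320495723/37295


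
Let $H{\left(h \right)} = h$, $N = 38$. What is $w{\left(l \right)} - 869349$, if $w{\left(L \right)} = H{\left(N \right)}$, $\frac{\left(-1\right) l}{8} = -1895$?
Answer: $-869311$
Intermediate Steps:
$l = 15160$ ($l = \left(-8\right) \left(-1895\right) = 15160$)
$w{\left(L \right)} = 38$
$w{\left(l \right)} - 869349 = 38 - 869349 = -869311$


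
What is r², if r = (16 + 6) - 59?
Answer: 1369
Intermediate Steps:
r = -37 (r = 22 - 59 = -37)
r² = (-37)² = 1369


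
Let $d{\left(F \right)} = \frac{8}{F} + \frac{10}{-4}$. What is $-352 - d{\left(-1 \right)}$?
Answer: $- \frac{683}{2} \approx -341.5$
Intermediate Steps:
$d{\left(F \right)} = - \frac{5}{2} + \frac{8}{F}$ ($d{\left(F \right)} = \frac{8}{F} + 10 \left(- \frac{1}{4}\right) = \frac{8}{F} - \frac{5}{2} = - \frac{5}{2} + \frac{8}{F}$)
$-352 - d{\left(-1 \right)} = -352 - \left(- \frac{5}{2} + \frac{8}{-1}\right) = -352 - \left(- \frac{5}{2} + 8 \left(-1\right)\right) = -352 - \left(- \frac{5}{2} - 8\right) = -352 - - \frac{21}{2} = -352 + \frac{21}{2} = - \frac{683}{2}$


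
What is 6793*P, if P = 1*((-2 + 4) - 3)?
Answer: -6793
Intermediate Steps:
P = -1 (P = 1*(2 - 3) = 1*(-1) = -1)
6793*P = 6793*(-1) = -6793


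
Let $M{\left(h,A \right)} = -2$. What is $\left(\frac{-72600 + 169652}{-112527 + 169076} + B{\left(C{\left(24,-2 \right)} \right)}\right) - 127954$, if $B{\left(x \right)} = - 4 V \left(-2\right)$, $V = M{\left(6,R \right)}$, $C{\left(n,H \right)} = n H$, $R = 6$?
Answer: $- \frac{7236478478}{56549} \approx -1.2797 \cdot 10^{5}$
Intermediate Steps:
$C{\left(n,H \right)} = H n$
$V = -2$
$B{\left(x \right)} = -16$ ($B{\left(x \right)} = \left(-4\right) \left(-2\right) \left(-2\right) = 8 \left(-2\right) = -16$)
$\left(\frac{-72600 + 169652}{-112527 + 169076} + B{\left(C{\left(24,-2 \right)} \right)}\right) - 127954 = \left(\frac{-72600 + 169652}{-112527 + 169076} - 16\right) - 127954 = \left(\frac{97052}{56549} - 16\right) - 127954 = - \frac{807732}{56549} - 127954 = - \frac{7236478478}{56549}$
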